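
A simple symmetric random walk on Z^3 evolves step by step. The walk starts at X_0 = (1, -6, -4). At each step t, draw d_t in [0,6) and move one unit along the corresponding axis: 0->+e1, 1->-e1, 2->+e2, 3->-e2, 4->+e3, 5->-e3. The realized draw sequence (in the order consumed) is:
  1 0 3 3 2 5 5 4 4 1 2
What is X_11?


t=0: X=(1, -6, -4), d=1 → -e1, X_1=(0, -6, -4)
t=1: X=(0, -6, -4), d=0 → +e1, X_2=(1, -6, -4)
t=2: X=(1, -6, -4), d=3 → -e2, X_3=(1, -7, -4)
t=3: X=(1, -7, -4), d=3 → -e2, X_4=(1, -8, -4)
t=4: X=(1, -8, -4), d=2 → +e2, X_5=(1, -7, -4)
t=5: X=(1, -7, -4), d=5 → -e3, X_6=(1, -7, -5)
t=6: X=(1, -7, -5), d=5 → -e3, X_7=(1, -7, -6)
t=7: X=(1, -7, -6), d=4 → +e3, X_8=(1, -7, -5)
t=8: X=(1, -7, -5), d=4 → +e3, X_9=(1, -7, -4)
t=9: X=(1, -7, -4), d=1 → -e1, X_10=(0, -7, -4)
t=10: X=(0, -7, -4), d=2 → +e2, X_11=(0, -6, -4)

(0, -6, -4)


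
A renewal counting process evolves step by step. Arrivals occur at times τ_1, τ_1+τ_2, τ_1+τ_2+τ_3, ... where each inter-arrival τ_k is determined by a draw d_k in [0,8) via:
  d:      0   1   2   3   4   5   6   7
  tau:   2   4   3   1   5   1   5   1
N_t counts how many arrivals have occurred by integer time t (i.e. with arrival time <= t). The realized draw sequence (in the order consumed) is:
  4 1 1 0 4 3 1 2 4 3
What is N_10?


draw d_1=4: τ_1=5, arrival time A_1=5
draw d_2=1: τ_2=4, arrival time A_2=9
draw d_3=1: τ_3=4, arrival time A_3=13
draw d_4=0: τ_4=2, arrival time A_4=15
draw d_5=4: τ_5=5, arrival time A_5=20
draw d_6=3: τ_6=1, arrival time A_6=21
draw d_7=1: τ_7=4, arrival time A_7=25
draw d_8=2: τ_8=3, arrival time A_8=28
draw d_9=4: τ_9=5, arrival time A_9=33
draw d_10=3: τ_10=1, arrival time A_10=34
N_t over t=0..10: 0:0 1:0 2:0 3:0 4:0 5:1 6:1 7:1 8:1 9:2 10:2

2


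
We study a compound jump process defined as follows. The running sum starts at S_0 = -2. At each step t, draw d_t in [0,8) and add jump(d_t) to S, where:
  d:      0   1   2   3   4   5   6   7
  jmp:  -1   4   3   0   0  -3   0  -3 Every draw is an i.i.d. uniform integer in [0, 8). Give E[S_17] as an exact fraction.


Outcome values over d=0..7: [-1, 4, 3, 0, 0, -3, 0, -3]
Σy = 0, Σy² = 44, M = 8
μ = 0/8 = 0,  σ² = 44/8 − (0)² = 11/2
E[S_17] = -2 + 17·(0) = -2

-2


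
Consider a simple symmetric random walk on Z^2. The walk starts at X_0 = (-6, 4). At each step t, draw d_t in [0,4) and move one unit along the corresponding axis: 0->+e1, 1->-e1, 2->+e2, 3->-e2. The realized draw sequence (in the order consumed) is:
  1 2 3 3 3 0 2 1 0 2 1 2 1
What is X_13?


t=0: X=(-6, 4), d=1 → -e1, X_1=(-7, 4)
t=1: X=(-7, 4), d=2 → +e2, X_2=(-7, 5)
t=2: X=(-7, 5), d=3 → -e2, X_3=(-7, 4)
t=3: X=(-7, 4), d=3 → -e2, X_4=(-7, 3)
t=4: X=(-7, 3), d=3 → -e2, X_5=(-7, 2)
t=5: X=(-7, 2), d=0 → +e1, X_6=(-6, 2)
t=6: X=(-6, 2), d=2 → +e2, X_7=(-6, 3)
t=7: X=(-6, 3), d=1 → -e1, X_8=(-7, 3)
t=8: X=(-7, 3), d=0 → +e1, X_9=(-6, 3)
t=9: X=(-6, 3), d=2 → +e2, X_10=(-6, 4)
t=10: X=(-6, 4), d=1 → -e1, X_11=(-7, 4)
t=11: X=(-7, 4), d=2 → +e2, X_12=(-7, 5)
t=12: X=(-7, 5), d=1 → -e1, X_13=(-8, 5)

(-8, 5)


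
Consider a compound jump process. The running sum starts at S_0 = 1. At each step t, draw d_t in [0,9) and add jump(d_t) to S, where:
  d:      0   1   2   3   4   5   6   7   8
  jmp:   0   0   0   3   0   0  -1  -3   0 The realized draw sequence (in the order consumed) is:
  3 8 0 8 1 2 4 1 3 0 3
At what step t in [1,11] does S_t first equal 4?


t=0: S=1, d=3, jump=3, S_1=4
t=1: S=4, d=8, jump=0, S_2=4
t=2: S=4, d=0, jump=0, S_3=4
t=3: S=4, d=8, jump=0, S_4=4
t=4: S=4, d=1, jump=0, S_5=4
t=5: S=4, d=2, jump=0, S_6=4
t=6: S=4, d=4, jump=0, S_7=4
t=7: S=4, d=1, jump=0, S_8=4
t=8: S=4, d=3, jump=3, S_9=7
t=9: S=7, d=0, jump=0, S_10=7
t=10: S=7, d=3, jump=3, S_11=10

1


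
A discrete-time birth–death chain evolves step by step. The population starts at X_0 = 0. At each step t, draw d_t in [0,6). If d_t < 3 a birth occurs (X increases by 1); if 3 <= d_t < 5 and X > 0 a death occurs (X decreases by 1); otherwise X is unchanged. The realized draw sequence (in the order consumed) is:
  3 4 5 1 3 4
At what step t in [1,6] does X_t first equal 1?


t=0: X=0, d=3 → hold, X_1=0
t=1: X=0, d=4 → hold, X_2=0
t=2: X=0, d=5 → hold, X_3=0
t=3: X=0, d=1 → birth, X_4=1
t=4: X=1, d=3 → death, X_5=0
t=5: X=0, d=4 → hold, X_6=0

4


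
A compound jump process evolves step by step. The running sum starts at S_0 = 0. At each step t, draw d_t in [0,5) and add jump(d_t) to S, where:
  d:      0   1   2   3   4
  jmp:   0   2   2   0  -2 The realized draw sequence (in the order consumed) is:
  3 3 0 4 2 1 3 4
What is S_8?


t=0: S=0, d=3, jump=0, S_1=0
t=1: S=0, d=3, jump=0, S_2=0
t=2: S=0, d=0, jump=0, S_3=0
t=3: S=0, d=4, jump=-2, S_4=-2
t=4: S=-2, d=2, jump=2, S_5=0
t=5: S=0, d=1, jump=2, S_6=2
t=6: S=2, d=3, jump=0, S_7=2
t=7: S=2, d=4, jump=-2, S_8=0

0


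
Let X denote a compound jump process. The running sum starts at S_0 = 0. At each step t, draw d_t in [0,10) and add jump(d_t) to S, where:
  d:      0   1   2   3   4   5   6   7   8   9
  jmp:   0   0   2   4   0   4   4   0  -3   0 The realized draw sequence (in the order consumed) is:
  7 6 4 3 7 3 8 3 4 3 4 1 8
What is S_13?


t=0: S=0, d=7, jump=0, S_1=0
t=1: S=0, d=6, jump=4, S_2=4
t=2: S=4, d=4, jump=0, S_3=4
t=3: S=4, d=3, jump=4, S_4=8
t=4: S=8, d=7, jump=0, S_5=8
t=5: S=8, d=3, jump=4, S_6=12
t=6: S=12, d=8, jump=-3, S_7=9
t=7: S=9, d=3, jump=4, S_8=13
t=8: S=13, d=4, jump=0, S_9=13
t=9: S=13, d=3, jump=4, S_10=17
t=10: S=17, d=4, jump=0, S_11=17
t=11: S=17, d=1, jump=0, S_12=17
t=12: S=17, d=8, jump=-3, S_13=14

14


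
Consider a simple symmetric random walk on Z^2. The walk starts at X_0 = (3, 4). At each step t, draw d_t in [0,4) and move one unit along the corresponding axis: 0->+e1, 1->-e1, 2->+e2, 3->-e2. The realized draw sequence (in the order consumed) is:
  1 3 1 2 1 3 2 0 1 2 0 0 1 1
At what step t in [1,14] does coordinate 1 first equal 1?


3

t=0: X=(3, 4), d=1 → -e1, X_1=(2, 4)
t=1: X=(2, 4), d=3 → -e2, X_2=(2, 3)
t=2: X=(2, 3), d=1 → -e1, X_3=(1, 3)
t=3: X=(1, 3), d=2 → +e2, X_4=(1, 4)
t=4: X=(1, 4), d=1 → -e1, X_5=(0, 4)
t=5: X=(0, 4), d=3 → -e2, X_6=(0, 3)
t=6: X=(0, 3), d=2 → +e2, X_7=(0, 4)
t=7: X=(0, 4), d=0 → +e1, X_8=(1, 4)
t=8: X=(1, 4), d=1 → -e1, X_9=(0, 4)
t=9: X=(0, 4), d=2 → +e2, X_10=(0, 5)
t=10: X=(0, 5), d=0 → +e1, X_11=(1, 5)
t=11: X=(1, 5), d=0 → +e1, X_12=(2, 5)
t=12: X=(2, 5), d=1 → -e1, X_13=(1, 5)
t=13: X=(1, 5), d=1 → -e1, X_14=(0, 5)


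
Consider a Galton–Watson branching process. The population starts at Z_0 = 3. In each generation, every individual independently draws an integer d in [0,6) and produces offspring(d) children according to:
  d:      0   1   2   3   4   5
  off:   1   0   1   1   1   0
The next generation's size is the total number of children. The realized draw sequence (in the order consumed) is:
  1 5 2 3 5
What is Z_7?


0

gen 0: Z_0=3, draws=[1, 5, 2], offspring=[0, 0, 1], Z_1=1
gen 1: Z_1=1, draws=[3], offspring=[1], Z_2=1
gen 2: Z_2=1, draws=[5], offspring=[0], Z_3=0
gen 3: Z_3=0, draws=[], offspring=[], Z_4=0
gen 4: Z_4=0, draws=[], offspring=[], Z_5=0
gen 5: Z_5=0, draws=[], offspring=[], Z_6=0
gen 6: Z_6=0, draws=[], offspring=[], Z_7=0


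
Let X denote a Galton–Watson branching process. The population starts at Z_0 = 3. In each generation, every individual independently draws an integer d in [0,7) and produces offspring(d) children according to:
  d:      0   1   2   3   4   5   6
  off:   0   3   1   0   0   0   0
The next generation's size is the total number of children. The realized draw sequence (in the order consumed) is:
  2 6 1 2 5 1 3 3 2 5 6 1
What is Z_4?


3

gen 0: Z_0=3, draws=[2, 6, 1], offspring=[1, 0, 3], Z_1=4
gen 1: Z_1=4, draws=[2, 5, 1, 3], offspring=[1, 0, 3, 0], Z_2=4
gen 2: Z_2=4, draws=[3, 2, 5, 6], offspring=[0, 1, 0, 0], Z_3=1
gen 3: Z_3=1, draws=[1], offspring=[3], Z_4=3


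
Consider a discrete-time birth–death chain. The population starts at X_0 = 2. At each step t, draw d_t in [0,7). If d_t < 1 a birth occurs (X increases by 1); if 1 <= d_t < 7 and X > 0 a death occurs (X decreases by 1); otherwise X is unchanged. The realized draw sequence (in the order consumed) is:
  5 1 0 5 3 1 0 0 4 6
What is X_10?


t=0: X=2, d=5 → death, X_1=1
t=1: X=1, d=1 → death, X_2=0
t=2: X=0, d=0 → birth, X_3=1
t=3: X=1, d=5 → death, X_4=0
t=4: X=0, d=3 → hold, X_5=0
t=5: X=0, d=1 → hold, X_6=0
t=6: X=0, d=0 → birth, X_7=1
t=7: X=1, d=0 → birth, X_8=2
t=8: X=2, d=4 → death, X_9=1
t=9: X=1, d=6 → death, X_10=0

0


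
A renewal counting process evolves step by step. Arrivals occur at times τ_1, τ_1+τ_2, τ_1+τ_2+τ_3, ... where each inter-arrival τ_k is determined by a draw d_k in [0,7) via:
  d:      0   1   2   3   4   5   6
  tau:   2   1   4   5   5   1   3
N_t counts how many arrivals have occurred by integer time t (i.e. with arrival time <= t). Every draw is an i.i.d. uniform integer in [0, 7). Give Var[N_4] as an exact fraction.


4365574/5764801

Inter-arrival values over d=0..6: [2, 1, 4, 5, 5, 1, 3]
Each d has probability 1/7, so the pmf of τ is: f(1) = 2/7, f(2) = 1/7, f(3) = 1/7, f(4) = 1/7, f(5) = 2/7
Let p_n(j) = P(N_n = j), with p_0 = [1]. Condition on τ_1: p_n(0) = P(τ > n), and for j >= 1, p_n(j) = Σ_{k<=n} f(k)·p_{n−k}(j−1)
p_1 = [5/7, 2/7]  (j = 0..1)
p_2 = [4/7, 17/49, 4/49]  (j = 0..2)
p_3 = [3/7, 20/49, 48/343, 8/343]  (j = 0..3)
p_4 = [2/7, 22/49, 71/343, 124/2401, 16/2401]  (j = 0..4)
E[N_4] = Σ j·p_4(j) = 2508/2401;  E[N_4²] = Σ j²·p_4(j) = 634/343
Var[N_4] = 634/343 − (2508/2401)² = 4365574/5764801


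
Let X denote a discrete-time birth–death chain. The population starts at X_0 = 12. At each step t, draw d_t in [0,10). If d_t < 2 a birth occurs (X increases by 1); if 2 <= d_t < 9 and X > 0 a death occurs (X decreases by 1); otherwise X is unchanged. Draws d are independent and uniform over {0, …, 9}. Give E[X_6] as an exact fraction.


9

X can drop by at most 1 per step and X_0 = 12 > T = 6, so X_t >= 12 − t >= 6 > 0 for every t <= 6: the floor at 0 (the 'and X > 0' condition) never binds. Hence X_6 = X_0 + Σ_{t<6} Y_t with i.i.d. increments Y_t = y(d_t) ∈ {+1, −1, 0}.
Outcome values over d=0..9: [1, 1, -1, -1, -1, -1, -1, -1, -1, 0]
Σy = -5, Σy² = 9, M = 10
μ = -5/10 = -1/2,  σ² = 9/10 − (-1/2)² = 13/20
E[X_6] = 12 + 6·(-1/2) = 9


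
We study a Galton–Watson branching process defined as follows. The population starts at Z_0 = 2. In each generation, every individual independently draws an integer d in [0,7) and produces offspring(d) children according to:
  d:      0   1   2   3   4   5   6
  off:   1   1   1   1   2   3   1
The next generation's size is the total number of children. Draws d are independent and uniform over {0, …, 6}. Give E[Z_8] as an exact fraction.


Outcome values over d=0..6: [1, 1, 1, 1, 2, 3, 1]
Σy = 10, Σy² = 18, M = 7
μ = 10/7 = 10/7,  σ² = 18/7 − (10/7)² = 26/49
E[Z_0] = 2
E[Z_1] = 10/7·E[Z_0] = 20/7
E[Z_2] = 10/7·E[Z_1] = 200/49
E[Z_3] = 10/7·E[Z_2] = 2000/343
E[Z_4] = 10/7·E[Z_3] = 20000/2401
E[Z_5] = 10/7·E[Z_4] = 200000/16807
E[Z_6] = 10/7·E[Z_5] = 2000000/117649
E[Z_7] = 10/7·E[Z_6] = 20000000/823543
E[Z_8] = 10/7·E[Z_7] = 200000000/5764801

200000000/5764801


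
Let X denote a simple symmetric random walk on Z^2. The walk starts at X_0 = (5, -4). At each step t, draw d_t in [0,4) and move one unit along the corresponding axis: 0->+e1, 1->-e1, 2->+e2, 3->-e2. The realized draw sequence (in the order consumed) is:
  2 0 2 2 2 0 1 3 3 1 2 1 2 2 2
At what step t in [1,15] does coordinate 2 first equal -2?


3

t=0: X=(5, -4), d=2 → +e2, X_1=(5, -3)
t=1: X=(5, -3), d=0 → +e1, X_2=(6, -3)
t=2: X=(6, -3), d=2 → +e2, X_3=(6, -2)
t=3: X=(6, -2), d=2 → +e2, X_4=(6, -1)
t=4: X=(6, -1), d=2 → +e2, X_5=(6, 0)
t=5: X=(6, 0), d=0 → +e1, X_6=(7, 0)
t=6: X=(7, 0), d=1 → -e1, X_7=(6, 0)
t=7: X=(6, 0), d=3 → -e2, X_8=(6, -1)
t=8: X=(6, -1), d=3 → -e2, X_9=(6, -2)
t=9: X=(6, -2), d=1 → -e1, X_10=(5, -2)
t=10: X=(5, -2), d=2 → +e2, X_11=(5, -1)
t=11: X=(5, -1), d=1 → -e1, X_12=(4, -1)
t=12: X=(4, -1), d=2 → +e2, X_13=(4, 0)
t=13: X=(4, 0), d=2 → +e2, X_14=(4, 1)
t=14: X=(4, 1), d=2 → +e2, X_15=(4, 2)


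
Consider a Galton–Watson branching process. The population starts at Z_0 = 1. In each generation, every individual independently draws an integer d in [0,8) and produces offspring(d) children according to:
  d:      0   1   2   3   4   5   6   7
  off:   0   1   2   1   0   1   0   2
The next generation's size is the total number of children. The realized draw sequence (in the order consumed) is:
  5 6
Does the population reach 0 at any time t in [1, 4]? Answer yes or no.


gen 0: Z_0=1, draws=[5], offspring=[1], Z_1=1
gen 1: Z_1=1, draws=[6], offspring=[0], Z_2=0
gen 2: Z_2=0, draws=[], offspring=[], Z_3=0
gen 3: Z_3=0, draws=[], offspring=[], Z_4=0

yes


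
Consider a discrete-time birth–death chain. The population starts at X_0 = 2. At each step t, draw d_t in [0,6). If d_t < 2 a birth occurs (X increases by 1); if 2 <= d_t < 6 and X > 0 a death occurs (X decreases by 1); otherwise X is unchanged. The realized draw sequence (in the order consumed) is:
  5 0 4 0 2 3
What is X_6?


t=0: X=2, d=5 → death, X_1=1
t=1: X=1, d=0 → birth, X_2=2
t=2: X=2, d=4 → death, X_3=1
t=3: X=1, d=0 → birth, X_4=2
t=4: X=2, d=2 → death, X_5=1
t=5: X=1, d=3 → death, X_6=0

0


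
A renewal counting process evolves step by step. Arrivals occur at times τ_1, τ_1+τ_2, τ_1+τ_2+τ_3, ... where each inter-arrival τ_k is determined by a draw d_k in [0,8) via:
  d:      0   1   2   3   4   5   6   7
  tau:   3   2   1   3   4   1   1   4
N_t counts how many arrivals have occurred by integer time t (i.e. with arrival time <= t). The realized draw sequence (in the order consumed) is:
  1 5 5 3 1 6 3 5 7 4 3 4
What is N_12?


6

draw d_1=1: τ_1=2, arrival time A_1=2
draw d_2=5: τ_2=1, arrival time A_2=3
draw d_3=5: τ_3=1, arrival time A_3=4
draw d_4=3: τ_4=3, arrival time A_4=7
draw d_5=1: τ_5=2, arrival time A_5=9
draw d_6=6: τ_6=1, arrival time A_6=10
draw d_7=3: τ_7=3, arrival time A_7=13
draw d_8=5: τ_8=1, arrival time A_8=14
draw d_9=7: τ_9=4, arrival time A_9=18
draw d_10=4: τ_10=4, arrival time A_10=22
draw d_11=3: τ_11=3, arrival time A_11=25
draw d_12=4: τ_12=4, arrival time A_12=29
N_t over t=0..12: 0:0 1:0 2:1 3:2 4:3 5:3 6:3 7:4 8:4 9:5 10:6 11:6 12:6


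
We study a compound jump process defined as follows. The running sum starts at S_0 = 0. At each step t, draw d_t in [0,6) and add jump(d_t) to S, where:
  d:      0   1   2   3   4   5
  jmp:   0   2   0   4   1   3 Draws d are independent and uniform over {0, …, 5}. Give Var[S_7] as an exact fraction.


140/9

Outcome values over d=0..5: [0, 2, 0, 4, 1, 3]
Σy = 10, Σy² = 30, M = 6
μ = 10/6 = 5/3,  σ² = 30/6 − (5/3)² = 20/9
Independent increments: Var[S_7] = 7·σ² = 7·(20/9) = 140/9


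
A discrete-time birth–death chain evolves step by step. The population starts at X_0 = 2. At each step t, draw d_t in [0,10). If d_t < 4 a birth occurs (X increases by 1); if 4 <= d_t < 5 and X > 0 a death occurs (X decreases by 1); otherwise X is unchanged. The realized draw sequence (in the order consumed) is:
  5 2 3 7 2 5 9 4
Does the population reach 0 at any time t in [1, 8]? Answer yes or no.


t=0: X=2, d=5 → hold, X_1=2
t=1: X=2, d=2 → birth, X_2=3
t=2: X=3, d=3 → birth, X_3=4
t=3: X=4, d=7 → hold, X_4=4
t=4: X=4, d=2 → birth, X_5=5
t=5: X=5, d=5 → hold, X_6=5
t=6: X=5, d=9 → hold, X_7=5
t=7: X=5, d=4 → death, X_8=4

no


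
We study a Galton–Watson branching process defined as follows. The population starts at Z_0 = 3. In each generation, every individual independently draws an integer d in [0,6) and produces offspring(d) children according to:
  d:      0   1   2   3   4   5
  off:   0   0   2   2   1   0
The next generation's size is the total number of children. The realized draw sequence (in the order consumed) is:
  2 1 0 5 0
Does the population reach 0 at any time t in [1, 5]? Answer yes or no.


yes

gen 0: Z_0=3, draws=[2, 1, 0], offspring=[2, 0, 0], Z_1=2
gen 1: Z_1=2, draws=[5, 0], offspring=[0, 0], Z_2=0
gen 2: Z_2=0, draws=[], offspring=[], Z_3=0
gen 3: Z_3=0, draws=[], offspring=[], Z_4=0
gen 4: Z_4=0, draws=[], offspring=[], Z_5=0


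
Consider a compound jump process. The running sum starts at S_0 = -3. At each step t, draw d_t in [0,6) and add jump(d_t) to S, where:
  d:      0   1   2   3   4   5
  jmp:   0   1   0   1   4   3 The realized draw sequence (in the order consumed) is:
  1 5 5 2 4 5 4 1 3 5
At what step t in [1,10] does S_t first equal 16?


t=0: S=-3, d=1, jump=1, S_1=-2
t=1: S=-2, d=5, jump=3, S_2=1
t=2: S=1, d=5, jump=3, S_3=4
t=3: S=4, d=2, jump=0, S_4=4
t=4: S=4, d=4, jump=4, S_5=8
t=5: S=8, d=5, jump=3, S_6=11
t=6: S=11, d=4, jump=4, S_7=15
t=7: S=15, d=1, jump=1, S_8=16
t=8: S=16, d=3, jump=1, S_9=17
t=9: S=17, d=5, jump=3, S_10=20

8


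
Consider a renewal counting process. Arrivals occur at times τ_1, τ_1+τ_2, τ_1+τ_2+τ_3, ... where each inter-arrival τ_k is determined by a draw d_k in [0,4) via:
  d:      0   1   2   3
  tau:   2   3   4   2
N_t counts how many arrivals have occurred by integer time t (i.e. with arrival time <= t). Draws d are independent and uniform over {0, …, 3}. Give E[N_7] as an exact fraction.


Inter-arrival values over d=0..3: [2, 3, 4, 2]
Each d has probability 1/4, so the pmf of τ is: f(2) = 1/2, f(3) = 1/4, f(4) = 1/4
Renewal equation for m(n) = E[N_n]: condition on τ_1 = k (if k <= n, one arrival plus a fresh copy on the remaining n−k steps): m(n) = F(n) + Σ_{k<=n} f(k)·m(n−k), where F(n) = P(τ <= n) and m(0) = 0
m(1) = F(1) = 0
m(2) = F(2) = 1/2
m(3) = F(3) = 3/4
m(4) = F(4) + f(2)·m(2) = 1 + 1/2·1/2 = 5/4
m(5) = F(5) + f(2)·m(3) + f(3)·m(2) = 1 + 1/2·3/4 + 1/4·1/2 = 3/2
m(6) = F(6) + f(2)·m(4) + f(3)·m(3) + f(4)·m(2) = 1 + 1/2·5/4 + 1/4·3/4 + 1/4·1/2 = 31/16
m(7) = F(7) + f(2)·m(5) + f(3)·m(4) + f(4)·m(3) = 1 + 1/2·3/2 + 1/4·5/4 + 1/4·3/4 = 9/4
E[N_7] = m(7) = 9/4

9/4


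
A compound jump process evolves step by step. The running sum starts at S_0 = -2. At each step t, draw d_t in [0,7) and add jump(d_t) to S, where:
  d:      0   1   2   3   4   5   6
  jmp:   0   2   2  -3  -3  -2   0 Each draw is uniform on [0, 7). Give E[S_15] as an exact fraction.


-74/7

Outcome values over d=0..6: [0, 2, 2, -3, -3, -2, 0]
Σy = -4, Σy² = 30, M = 7
μ = -4/7 = -4/7,  σ² = 30/7 − (-4/7)² = 194/49
E[S_15] = -2 + 15·(-4/7) = -74/7


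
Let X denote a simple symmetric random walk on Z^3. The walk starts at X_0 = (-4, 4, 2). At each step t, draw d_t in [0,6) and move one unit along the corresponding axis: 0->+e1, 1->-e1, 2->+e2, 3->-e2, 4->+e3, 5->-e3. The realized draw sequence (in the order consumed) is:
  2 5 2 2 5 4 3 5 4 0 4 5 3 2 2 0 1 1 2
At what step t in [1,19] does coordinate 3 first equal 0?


5

t=0: X=(-4, 4, 2), d=2 → +e2, X_1=(-4, 5, 2)
t=1: X=(-4, 5, 2), d=5 → -e3, X_2=(-4, 5, 1)
t=2: X=(-4, 5, 1), d=2 → +e2, X_3=(-4, 6, 1)
t=3: X=(-4, 6, 1), d=2 → +e2, X_4=(-4, 7, 1)
t=4: X=(-4, 7, 1), d=5 → -e3, X_5=(-4, 7, 0)
t=5: X=(-4, 7, 0), d=4 → +e3, X_6=(-4, 7, 1)
t=6: X=(-4, 7, 1), d=3 → -e2, X_7=(-4, 6, 1)
t=7: X=(-4, 6, 1), d=5 → -e3, X_8=(-4, 6, 0)
t=8: X=(-4, 6, 0), d=4 → +e3, X_9=(-4, 6, 1)
t=9: X=(-4, 6, 1), d=0 → +e1, X_10=(-3, 6, 1)
t=10: X=(-3, 6, 1), d=4 → +e3, X_11=(-3, 6, 2)
t=11: X=(-3, 6, 2), d=5 → -e3, X_12=(-3, 6, 1)
t=12: X=(-3, 6, 1), d=3 → -e2, X_13=(-3, 5, 1)
t=13: X=(-3, 5, 1), d=2 → +e2, X_14=(-3, 6, 1)
t=14: X=(-3, 6, 1), d=2 → +e2, X_15=(-3, 7, 1)
t=15: X=(-3, 7, 1), d=0 → +e1, X_16=(-2, 7, 1)
t=16: X=(-2, 7, 1), d=1 → -e1, X_17=(-3, 7, 1)
t=17: X=(-3, 7, 1), d=1 → -e1, X_18=(-4, 7, 1)
t=18: X=(-4, 7, 1), d=2 → +e2, X_19=(-4, 8, 1)


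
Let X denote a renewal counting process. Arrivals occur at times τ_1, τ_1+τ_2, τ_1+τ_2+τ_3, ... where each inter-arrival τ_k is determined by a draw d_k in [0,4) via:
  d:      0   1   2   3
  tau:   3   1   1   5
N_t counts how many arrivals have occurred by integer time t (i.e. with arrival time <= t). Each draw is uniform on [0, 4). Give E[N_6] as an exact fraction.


151/64

Inter-arrival values over d=0..3: [3, 1, 1, 5]
Each d has probability 1/4, so the pmf of τ is: f(1) = 1/2, f(3) = 1/4, f(5) = 1/4
Renewal equation for m(n) = E[N_n]: condition on τ_1 = k (if k <= n, one arrival plus a fresh copy on the remaining n−k steps): m(n) = F(n) + Σ_{k<=n} f(k)·m(n−k), where F(n) = P(τ <= n) and m(0) = 0
m(1) = F(1) = 1/2
m(2) = F(2) + f(1)·m(1) = 1/2 + 1/2·1/2 = 3/4
m(3) = F(3) + f(1)·m(2) = 3/4 + 1/2·3/4 = 9/8
m(4) = F(4) + f(1)·m(3) + f(3)·m(1) = 3/4 + 1/2·9/8 + 1/4·1/2 = 23/16
m(5) = F(5) + f(1)·m(4) + f(3)·m(2) = 1 + 1/2·23/16 + 1/4·3/4 = 61/32
m(6) = F(6) + f(1)·m(5) + f(3)·m(3) + f(5)·m(1) = 1 + 1/2·61/32 + 1/4·9/8 + 1/4·1/2 = 151/64
E[N_6] = m(6) = 151/64


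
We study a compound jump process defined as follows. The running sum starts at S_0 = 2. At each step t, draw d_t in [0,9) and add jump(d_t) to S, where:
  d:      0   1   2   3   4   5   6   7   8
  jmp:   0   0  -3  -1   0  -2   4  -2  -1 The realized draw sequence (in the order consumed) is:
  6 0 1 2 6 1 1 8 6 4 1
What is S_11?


t=0: S=2, d=6, jump=4, S_1=6
t=1: S=6, d=0, jump=0, S_2=6
t=2: S=6, d=1, jump=0, S_3=6
t=3: S=6, d=2, jump=-3, S_4=3
t=4: S=3, d=6, jump=4, S_5=7
t=5: S=7, d=1, jump=0, S_6=7
t=6: S=7, d=1, jump=0, S_7=7
t=7: S=7, d=8, jump=-1, S_8=6
t=8: S=6, d=6, jump=4, S_9=10
t=9: S=10, d=4, jump=0, S_10=10
t=10: S=10, d=1, jump=0, S_11=10

10


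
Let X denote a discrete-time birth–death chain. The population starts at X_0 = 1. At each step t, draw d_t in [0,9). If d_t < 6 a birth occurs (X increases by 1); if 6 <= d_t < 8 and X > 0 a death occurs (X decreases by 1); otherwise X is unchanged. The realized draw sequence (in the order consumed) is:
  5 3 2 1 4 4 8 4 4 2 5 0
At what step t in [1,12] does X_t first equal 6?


t=0: X=1, d=5 → birth, X_1=2
t=1: X=2, d=3 → birth, X_2=3
t=2: X=3, d=2 → birth, X_3=4
t=3: X=4, d=1 → birth, X_4=5
t=4: X=5, d=4 → birth, X_5=6
t=5: X=6, d=4 → birth, X_6=7
t=6: X=7, d=8 → hold, X_7=7
t=7: X=7, d=4 → birth, X_8=8
t=8: X=8, d=4 → birth, X_9=9
t=9: X=9, d=2 → birth, X_10=10
t=10: X=10, d=5 → birth, X_11=11
t=11: X=11, d=0 → birth, X_12=12

5


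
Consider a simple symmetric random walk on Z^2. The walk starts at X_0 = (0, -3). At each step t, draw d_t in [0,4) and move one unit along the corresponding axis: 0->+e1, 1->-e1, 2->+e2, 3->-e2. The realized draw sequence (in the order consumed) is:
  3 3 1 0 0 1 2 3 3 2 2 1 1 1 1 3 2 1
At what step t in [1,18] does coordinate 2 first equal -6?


t=0: X=(0, -3), d=3 → -e2, X_1=(0, -4)
t=1: X=(0, -4), d=3 → -e2, X_2=(0, -5)
t=2: X=(0, -5), d=1 → -e1, X_3=(-1, -5)
t=3: X=(-1, -5), d=0 → +e1, X_4=(0, -5)
t=4: X=(0, -5), d=0 → +e1, X_5=(1, -5)
t=5: X=(1, -5), d=1 → -e1, X_6=(0, -5)
t=6: X=(0, -5), d=2 → +e2, X_7=(0, -4)
t=7: X=(0, -4), d=3 → -e2, X_8=(0, -5)
t=8: X=(0, -5), d=3 → -e2, X_9=(0, -6)
t=9: X=(0, -6), d=2 → +e2, X_10=(0, -5)
t=10: X=(0, -5), d=2 → +e2, X_11=(0, -4)
t=11: X=(0, -4), d=1 → -e1, X_12=(-1, -4)
t=12: X=(-1, -4), d=1 → -e1, X_13=(-2, -4)
t=13: X=(-2, -4), d=1 → -e1, X_14=(-3, -4)
t=14: X=(-3, -4), d=1 → -e1, X_15=(-4, -4)
t=15: X=(-4, -4), d=3 → -e2, X_16=(-4, -5)
t=16: X=(-4, -5), d=2 → +e2, X_17=(-4, -4)
t=17: X=(-4, -4), d=1 → -e1, X_18=(-5, -4)

9


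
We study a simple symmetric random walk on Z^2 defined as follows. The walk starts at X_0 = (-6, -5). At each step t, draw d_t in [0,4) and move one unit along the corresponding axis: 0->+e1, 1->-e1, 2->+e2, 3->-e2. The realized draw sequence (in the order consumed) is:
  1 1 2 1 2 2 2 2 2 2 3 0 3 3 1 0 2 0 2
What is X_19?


(-7, 1)

t=0: X=(-6, -5), d=1 → -e1, X_1=(-7, -5)
t=1: X=(-7, -5), d=1 → -e1, X_2=(-8, -5)
t=2: X=(-8, -5), d=2 → +e2, X_3=(-8, -4)
t=3: X=(-8, -4), d=1 → -e1, X_4=(-9, -4)
t=4: X=(-9, -4), d=2 → +e2, X_5=(-9, -3)
t=5: X=(-9, -3), d=2 → +e2, X_6=(-9, -2)
t=6: X=(-9, -2), d=2 → +e2, X_7=(-9, -1)
t=7: X=(-9, -1), d=2 → +e2, X_8=(-9, 0)
t=8: X=(-9, 0), d=2 → +e2, X_9=(-9, 1)
t=9: X=(-9, 1), d=2 → +e2, X_10=(-9, 2)
t=10: X=(-9, 2), d=3 → -e2, X_11=(-9, 1)
t=11: X=(-9, 1), d=0 → +e1, X_12=(-8, 1)
t=12: X=(-8, 1), d=3 → -e2, X_13=(-8, 0)
t=13: X=(-8, 0), d=3 → -e2, X_14=(-8, -1)
t=14: X=(-8, -1), d=1 → -e1, X_15=(-9, -1)
t=15: X=(-9, -1), d=0 → +e1, X_16=(-8, -1)
t=16: X=(-8, -1), d=2 → +e2, X_17=(-8, 0)
t=17: X=(-8, 0), d=0 → +e1, X_18=(-7, 0)
t=18: X=(-7, 0), d=2 → +e2, X_19=(-7, 1)


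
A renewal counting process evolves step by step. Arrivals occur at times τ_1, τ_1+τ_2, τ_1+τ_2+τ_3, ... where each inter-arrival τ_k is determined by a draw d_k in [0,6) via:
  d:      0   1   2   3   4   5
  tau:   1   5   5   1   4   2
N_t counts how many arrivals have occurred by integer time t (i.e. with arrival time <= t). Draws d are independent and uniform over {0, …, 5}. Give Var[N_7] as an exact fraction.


298930943/306110016

Inter-arrival values over d=0..5: [1, 5, 5, 1, 4, 2]
Each d has probability 1/6, so the pmf of τ is: f(1) = 1/3, f(2) = 1/6, f(4) = 1/6, f(5) = 1/3
Let p_n(j) = P(N_n = j), with p_0 = [1]. Condition on τ_1: p_n(0) = P(τ > n), and for j >= 1, p_n(j) = Σ_{k<=n} f(k)·p_{n−k}(j−1)
p_1 = [2/3, 1/3]  (j = 0..1)
p_2 = [1/2, 7/18, 1/9]  (j = 0..2)
p_3 = [1/2, 5/18, 5/27, 1/27]  (j = 0..3)
p_4 = [1/3, 5/12, 17/108, 13/162, 1/81]  (j = 0..4)
p_5 = [0, 23/36, 13/54, 1/12, 8/243, 1/243]  (j = 0..5)
p_6 = [0, 13/36, 11/24, 1/8, 10/243, 19/1458, 1/729]  (j = 0..6)
p_7 = [0, 1/4, 29/72, 169/648, 5/81, 14/729, 11/2187, 1/2187]  (j = 0..7)
E[N_7] = Σ j·p_7(j) = 38741/17496;  E[N_7²] = Σ j²·p_7(j) = 102869/17496
Var[N_7] = 102869/17496 − (38741/17496)² = 298930943/306110016


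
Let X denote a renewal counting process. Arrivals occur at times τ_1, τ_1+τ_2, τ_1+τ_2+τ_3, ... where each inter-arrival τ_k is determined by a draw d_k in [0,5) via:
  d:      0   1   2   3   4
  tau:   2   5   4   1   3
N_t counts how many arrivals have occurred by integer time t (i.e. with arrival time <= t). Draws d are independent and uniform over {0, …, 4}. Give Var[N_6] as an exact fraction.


145567664/244140625

Inter-arrival values over d=0..4: [2, 5, 4, 1, 3]
Each d has probability 1/5, so the pmf of τ is: f(1) = 1/5, f(2) = 1/5, f(3) = 1/5, f(4) = 1/5, f(5) = 1/5
Let p_n(j) = P(N_n = j), with p_0 = [1]. Condition on τ_1: p_n(0) = P(τ > n), and for j >= 1, p_n(j) = Σ_{k<=n} f(k)·p_{n−k}(j−1)
p_1 = [4/5, 1/5]  (j = 0..1)
p_2 = [3/5, 9/25, 1/25]  (j = 0..2)
p_3 = [2/5, 12/25, 14/125, 1/125]  (j = 0..3)
p_4 = [1/5, 14/25, 26/125, 19/625, 1/625]  (j = 0..4)
p_5 = [0, 3/5, 8/25, 9/125, 24/3125, 1/3125]  (j = 0..5)
p_6 = [0, 2/5, 11/25, 17/125, 69/3125, 29/15625, 1/15625]  (j = 0..6)
E[N_6] = Σ j·p_6(j) = 27906/15625;  E[N_6²] = Σ j²·p_6(j) = 59156/15625
Var[N_6] = 59156/15625 − (27906/15625)² = 145567664/244140625


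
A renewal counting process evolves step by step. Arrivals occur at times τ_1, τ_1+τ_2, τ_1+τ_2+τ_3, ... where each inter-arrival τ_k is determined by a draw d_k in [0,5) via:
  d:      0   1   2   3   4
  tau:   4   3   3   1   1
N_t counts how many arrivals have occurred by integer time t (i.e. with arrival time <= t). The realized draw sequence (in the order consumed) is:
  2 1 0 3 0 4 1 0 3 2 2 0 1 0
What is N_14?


draw d_1=2: τ_1=3, arrival time A_1=3
draw d_2=1: τ_2=3, arrival time A_2=6
draw d_3=0: τ_3=4, arrival time A_3=10
draw d_4=3: τ_4=1, arrival time A_4=11
draw d_5=0: τ_5=4, arrival time A_5=15
draw d_6=4: τ_6=1, arrival time A_6=16
draw d_7=1: τ_7=3, arrival time A_7=19
draw d_8=0: τ_8=4, arrival time A_8=23
draw d_9=3: τ_9=1, arrival time A_9=24
draw d_10=2: τ_10=3, arrival time A_10=27
draw d_11=2: τ_11=3, arrival time A_11=30
draw d_12=0: τ_12=4, arrival time A_12=34
draw d_13=1: τ_13=3, arrival time A_13=37
draw d_14=0: τ_14=4, arrival time A_14=41
N_t over t=0..14: 0:0 1:0 2:0 3:1 4:1 5:1 6:2 7:2 8:2 9:2 10:3 11:4 12:4 13:4 14:4

4


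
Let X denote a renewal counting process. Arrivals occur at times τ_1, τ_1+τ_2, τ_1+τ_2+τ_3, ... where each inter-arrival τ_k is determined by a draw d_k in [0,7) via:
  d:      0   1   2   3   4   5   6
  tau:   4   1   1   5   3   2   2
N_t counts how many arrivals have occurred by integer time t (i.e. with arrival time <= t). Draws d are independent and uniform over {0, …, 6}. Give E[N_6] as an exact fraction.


256502/117649

Inter-arrival values over d=0..6: [4, 1, 1, 5, 3, 2, 2]
Each d has probability 1/7, so the pmf of τ is: f(1) = 2/7, f(2) = 2/7, f(3) = 1/7, f(4) = 1/7, f(5) = 1/7
Renewal equation for m(n) = E[N_n]: condition on τ_1 = k (if k <= n, one arrival plus a fresh copy on the remaining n−k steps): m(n) = F(n) + Σ_{k<=n} f(k)·m(n−k), where F(n) = P(τ <= n) and m(0) = 0
m(1) = F(1) = 2/7
m(2) = F(2) + f(1)·m(1) = 4/7 + 2/7·2/7 = 32/49
m(3) = F(3) + f(1)·m(2) + f(2)·m(1) = 5/7 + 2/7·32/49 + 2/7·2/7 = 337/343
m(4) = F(4) + f(1)·m(3) + f(2)·m(2) + f(3)·m(1) = 6/7 + 2/7·337/343 + 2/7·32/49 + 1/7·2/7 = 3278/2401
m(5) = F(5) + f(1)·m(4) + f(2)·m(3) + f(3)·m(2) + f(4)·m(1) = 1 + 2/7·3278/2401 + 2/7·337/343 + 1/7·32/49 + 1/7·2/7 = 30335/16807
m(6) = F(6) + f(1)·m(5) + f(2)·m(4) + f(3)·m(3) + f(4)·m(2) + f(5)·m(1) = 1 + 2/7·30335/16807 + 2/7·3278/2401 + 1/7·337/343 + 1/7·32/49 + 1/7·2/7 = 256502/117649
E[N_6] = m(6) = 256502/117649


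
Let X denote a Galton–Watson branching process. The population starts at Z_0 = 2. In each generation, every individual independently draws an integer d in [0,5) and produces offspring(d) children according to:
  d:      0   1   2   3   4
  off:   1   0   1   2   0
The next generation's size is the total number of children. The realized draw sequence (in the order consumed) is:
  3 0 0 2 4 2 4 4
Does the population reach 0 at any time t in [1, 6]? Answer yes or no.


yes

gen 0: Z_0=2, draws=[3, 0], offspring=[2, 1], Z_1=3
gen 1: Z_1=3, draws=[0, 2, 4], offspring=[1, 1, 0], Z_2=2
gen 2: Z_2=2, draws=[2, 4], offspring=[1, 0], Z_3=1
gen 3: Z_3=1, draws=[4], offspring=[0], Z_4=0
gen 4: Z_4=0, draws=[], offspring=[], Z_5=0
gen 5: Z_5=0, draws=[], offspring=[], Z_6=0


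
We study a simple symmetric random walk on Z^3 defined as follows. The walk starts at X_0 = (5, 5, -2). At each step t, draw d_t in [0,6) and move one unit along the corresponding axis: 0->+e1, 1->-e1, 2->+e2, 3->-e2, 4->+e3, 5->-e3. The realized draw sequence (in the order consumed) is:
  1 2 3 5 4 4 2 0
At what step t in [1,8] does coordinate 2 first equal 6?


t=0: X=(5, 5, -2), d=1 → -e1, X_1=(4, 5, -2)
t=1: X=(4, 5, -2), d=2 → +e2, X_2=(4, 6, -2)
t=2: X=(4, 6, -2), d=3 → -e2, X_3=(4, 5, -2)
t=3: X=(4, 5, -2), d=5 → -e3, X_4=(4, 5, -3)
t=4: X=(4, 5, -3), d=4 → +e3, X_5=(4, 5, -2)
t=5: X=(4, 5, -2), d=4 → +e3, X_6=(4, 5, -1)
t=6: X=(4, 5, -1), d=2 → +e2, X_7=(4, 6, -1)
t=7: X=(4, 6, -1), d=0 → +e1, X_8=(5, 6, -1)

2


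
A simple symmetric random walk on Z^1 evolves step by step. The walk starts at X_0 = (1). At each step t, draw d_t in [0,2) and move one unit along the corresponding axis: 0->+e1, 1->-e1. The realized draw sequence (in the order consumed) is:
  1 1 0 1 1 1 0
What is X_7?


t=0: X=(1), d=1 → -e1, X_1=(0)
t=1: X=(0), d=1 → -e1, X_2=(-1)
t=2: X=(-1), d=0 → +e1, X_3=(0)
t=3: X=(0), d=1 → -e1, X_4=(-1)
t=4: X=(-1), d=1 → -e1, X_5=(-2)
t=5: X=(-2), d=1 → -e1, X_6=(-3)
t=6: X=(-3), d=0 → +e1, X_7=(-2)

(-2)


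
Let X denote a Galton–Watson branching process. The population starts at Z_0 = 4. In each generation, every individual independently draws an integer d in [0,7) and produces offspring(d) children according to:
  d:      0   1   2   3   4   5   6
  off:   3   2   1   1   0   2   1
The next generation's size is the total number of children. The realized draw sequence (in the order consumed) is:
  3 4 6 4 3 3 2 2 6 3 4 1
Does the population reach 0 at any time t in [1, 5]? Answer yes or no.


gen 0: Z_0=4, draws=[3, 4, 6, 4], offspring=[1, 0, 1, 0], Z_1=2
gen 1: Z_1=2, draws=[3, 3], offspring=[1, 1], Z_2=2
gen 2: Z_2=2, draws=[2, 2], offspring=[1, 1], Z_3=2
gen 3: Z_3=2, draws=[6, 3], offspring=[1, 1], Z_4=2
gen 4: Z_4=2, draws=[4, 1], offspring=[0, 2], Z_5=2

no


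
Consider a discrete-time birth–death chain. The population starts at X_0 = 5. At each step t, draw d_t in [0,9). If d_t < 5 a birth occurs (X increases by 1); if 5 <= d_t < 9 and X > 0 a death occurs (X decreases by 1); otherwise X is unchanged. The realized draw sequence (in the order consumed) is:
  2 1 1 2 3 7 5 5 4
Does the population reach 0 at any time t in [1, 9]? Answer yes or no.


t=0: X=5, d=2 → birth, X_1=6
t=1: X=6, d=1 → birth, X_2=7
t=2: X=7, d=1 → birth, X_3=8
t=3: X=8, d=2 → birth, X_4=9
t=4: X=9, d=3 → birth, X_5=10
t=5: X=10, d=7 → death, X_6=9
t=6: X=9, d=5 → death, X_7=8
t=7: X=8, d=5 → death, X_8=7
t=8: X=7, d=4 → birth, X_9=8

no


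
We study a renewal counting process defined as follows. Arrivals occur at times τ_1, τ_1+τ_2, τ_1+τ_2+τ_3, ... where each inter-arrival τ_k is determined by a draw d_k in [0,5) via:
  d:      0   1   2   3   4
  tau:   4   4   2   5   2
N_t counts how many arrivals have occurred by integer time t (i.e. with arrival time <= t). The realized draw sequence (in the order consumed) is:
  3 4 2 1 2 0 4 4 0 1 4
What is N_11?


3

draw d_1=3: τ_1=5, arrival time A_1=5
draw d_2=4: τ_2=2, arrival time A_2=7
draw d_3=2: τ_3=2, arrival time A_3=9
draw d_4=1: τ_4=4, arrival time A_4=13
draw d_5=2: τ_5=2, arrival time A_5=15
draw d_6=0: τ_6=4, arrival time A_6=19
draw d_7=4: τ_7=2, arrival time A_7=21
draw d_8=4: τ_8=2, arrival time A_8=23
draw d_9=0: τ_9=4, arrival time A_9=27
draw d_10=1: τ_10=4, arrival time A_10=31
draw d_11=4: τ_11=2, arrival time A_11=33
N_t over t=0..11: 0:0 1:0 2:0 3:0 4:0 5:1 6:1 7:2 8:2 9:3 10:3 11:3


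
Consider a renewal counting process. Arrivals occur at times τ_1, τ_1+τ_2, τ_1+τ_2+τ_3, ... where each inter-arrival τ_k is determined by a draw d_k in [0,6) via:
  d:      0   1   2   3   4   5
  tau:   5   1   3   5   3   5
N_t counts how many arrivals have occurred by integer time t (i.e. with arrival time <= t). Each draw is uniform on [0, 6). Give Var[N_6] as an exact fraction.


Inter-arrival values over d=0..5: [5, 1, 3, 5, 3, 5]
Each d has probability 1/6, so the pmf of τ is: f(1) = 1/6, f(3) = 1/3, f(5) = 1/2
Let p_n(j) = P(N_n = j), with p_0 = [1]. Condition on τ_1: p_n(0) = P(τ > n), and for j >= 1, p_n(j) = Σ_{k<=n} f(k)·p_{n−k}(j−1)
p_1 = [5/6, 1/6]  (j = 0..1)
p_2 = [5/6, 5/36, 1/36]  (j = 0..2)
p_3 = [1/2, 17/36, 5/216, 1/216]  (j = 0..3)
p_4 = [1/2, 13/36, 29/216, 5/1296, 1/1296]  (j = 0..4)
p_5 = [0, 31/36, 23/216, 41/1296, 5/7776, 1/7776]  (j = 0..5)
p_6 = [0, 7/12, 83/216, 11/432, 53/7776, 5/46656, 1/46656]  (j = 0..6)
E[N_6] = Σ j·p_6(j) = 67939/46656;  E[N_6²] = Σ j²·p_6(j) = 114869/46656
Var[N_6] = 114869/46656 − (67939/46656)² = 743620343/2176782336

743620343/2176782336


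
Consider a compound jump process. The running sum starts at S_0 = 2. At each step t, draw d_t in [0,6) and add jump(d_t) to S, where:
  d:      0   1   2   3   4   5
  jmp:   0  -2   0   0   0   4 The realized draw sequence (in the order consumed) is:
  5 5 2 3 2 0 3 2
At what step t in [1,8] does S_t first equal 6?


t=0: S=2, d=5, jump=4, S_1=6
t=1: S=6, d=5, jump=4, S_2=10
t=2: S=10, d=2, jump=0, S_3=10
t=3: S=10, d=3, jump=0, S_4=10
t=4: S=10, d=2, jump=0, S_5=10
t=5: S=10, d=0, jump=0, S_6=10
t=6: S=10, d=3, jump=0, S_7=10
t=7: S=10, d=2, jump=0, S_8=10

1


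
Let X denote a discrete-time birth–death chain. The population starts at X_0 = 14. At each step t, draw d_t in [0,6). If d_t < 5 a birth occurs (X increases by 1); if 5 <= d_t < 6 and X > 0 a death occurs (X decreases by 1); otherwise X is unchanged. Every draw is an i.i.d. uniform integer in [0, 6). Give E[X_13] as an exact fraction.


X can drop by at most 1 per step and X_0 = 14 > T = 13, so X_t >= 14 − t >= 1 > 0 for every t <= 13: the floor at 0 (the 'and X > 0' condition) never binds. Hence X_13 = X_0 + Σ_{t<13} Y_t with i.i.d. increments Y_t = y(d_t) ∈ {+1, −1, 0}.
Outcome values over d=0..5: [1, 1, 1, 1, 1, -1]
Σy = 4, Σy² = 6, M = 6
μ = 4/6 = 2/3,  σ² = 6/6 − (2/3)² = 5/9
E[X_13] = 14 + 13·(2/3) = 68/3

68/3


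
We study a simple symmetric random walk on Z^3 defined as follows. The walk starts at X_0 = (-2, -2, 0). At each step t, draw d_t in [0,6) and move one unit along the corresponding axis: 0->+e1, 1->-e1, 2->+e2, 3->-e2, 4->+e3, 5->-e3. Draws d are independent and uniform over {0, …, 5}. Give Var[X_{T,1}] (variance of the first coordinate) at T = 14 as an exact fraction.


14/3

Outcome values over d=0..5: [1, -1, 0, 0, 0, 0]
Σy = 0, Σy² = 2, M = 6
μ = 0/6 = 0,  σ² = 2/6 − (0)² = 1/3
Independent increments: Var[X_14] = 14·σ² = 14·(1/3) = 14/3


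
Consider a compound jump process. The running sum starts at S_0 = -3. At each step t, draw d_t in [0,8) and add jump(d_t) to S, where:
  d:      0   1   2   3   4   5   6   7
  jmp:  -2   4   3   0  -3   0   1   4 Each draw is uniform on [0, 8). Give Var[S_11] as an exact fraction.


4301/64

Outcome values over d=0..7: [-2, 4, 3, 0, -3, 0, 1, 4]
Σy = 7, Σy² = 55, M = 8
μ = 7/8 = 7/8,  σ² = 55/8 − (7/8)² = 391/64
Independent increments: Var[S_11] = 11·σ² = 11·(391/64) = 4301/64


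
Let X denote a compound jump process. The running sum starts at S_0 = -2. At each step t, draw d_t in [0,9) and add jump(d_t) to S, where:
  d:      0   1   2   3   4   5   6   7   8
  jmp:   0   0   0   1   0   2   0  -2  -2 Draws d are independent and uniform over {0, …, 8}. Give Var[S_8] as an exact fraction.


Outcome values over d=0..8: [0, 0, 0, 1, 0, 2, 0, -2, -2]
Σy = -1, Σy² = 13, M = 9
μ = -1/9 = -1/9,  σ² = 13/9 − (-1/9)² = 116/81
Independent increments: Var[S_8] = 8·σ² = 8·(116/81) = 928/81

928/81


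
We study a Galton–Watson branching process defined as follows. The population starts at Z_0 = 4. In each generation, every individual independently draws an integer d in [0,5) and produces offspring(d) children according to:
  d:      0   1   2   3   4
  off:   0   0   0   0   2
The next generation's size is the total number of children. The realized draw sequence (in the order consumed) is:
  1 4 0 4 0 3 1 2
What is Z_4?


gen 0: Z_0=4, draws=[1, 4, 0, 4], offspring=[0, 2, 0, 2], Z_1=4
gen 1: Z_1=4, draws=[0, 3, 1, 2], offspring=[0, 0, 0, 0], Z_2=0
gen 2: Z_2=0, draws=[], offspring=[], Z_3=0
gen 3: Z_3=0, draws=[], offspring=[], Z_4=0

0


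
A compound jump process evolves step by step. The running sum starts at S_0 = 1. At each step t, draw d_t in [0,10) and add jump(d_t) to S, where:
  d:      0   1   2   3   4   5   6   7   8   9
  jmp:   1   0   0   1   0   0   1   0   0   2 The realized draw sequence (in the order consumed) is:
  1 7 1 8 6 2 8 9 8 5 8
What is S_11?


4

t=0: S=1, d=1, jump=0, S_1=1
t=1: S=1, d=7, jump=0, S_2=1
t=2: S=1, d=1, jump=0, S_3=1
t=3: S=1, d=8, jump=0, S_4=1
t=4: S=1, d=6, jump=1, S_5=2
t=5: S=2, d=2, jump=0, S_6=2
t=6: S=2, d=8, jump=0, S_7=2
t=7: S=2, d=9, jump=2, S_8=4
t=8: S=4, d=8, jump=0, S_9=4
t=9: S=4, d=5, jump=0, S_10=4
t=10: S=4, d=8, jump=0, S_11=4


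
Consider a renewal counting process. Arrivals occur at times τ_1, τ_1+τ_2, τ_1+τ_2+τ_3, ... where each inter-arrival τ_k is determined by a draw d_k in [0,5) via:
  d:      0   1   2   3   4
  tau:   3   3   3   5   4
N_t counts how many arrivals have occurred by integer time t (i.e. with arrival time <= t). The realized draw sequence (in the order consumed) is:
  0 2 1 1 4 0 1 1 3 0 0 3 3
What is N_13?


draw d_1=0: τ_1=3, arrival time A_1=3
draw d_2=2: τ_2=3, arrival time A_2=6
draw d_3=1: τ_3=3, arrival time A_3=9
draw d_4=1: τ_4=3, arrival time A_4=12
draw d_5=4: τ_5=4, arrival time A_5=16
draw d_6=0: τ_6=3, arrival time A_6=19
draw d_7=1: τ_7=3, arrival time A_7=22
draw d_8=1: τ_8=3, arrival time A_8=25
draw d_9=3: τ_9=5, arrival time A_9=30
draw d_10=0: τ_10=3, arrival time A_10=33
draw d_11=0: τ_11=3, arrival time A_11=36
draw d_12=3: τ_12=5, arrival time A_12=41
draw d_13=3: τ_13=5, arrival time A_13=46
N_t over t=0..13: 0:0 1:0 2:0 3:1 4:1 5:1 6:2 7:2 8:2 9:3 10:3 11:3 12:4 13:4

4
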